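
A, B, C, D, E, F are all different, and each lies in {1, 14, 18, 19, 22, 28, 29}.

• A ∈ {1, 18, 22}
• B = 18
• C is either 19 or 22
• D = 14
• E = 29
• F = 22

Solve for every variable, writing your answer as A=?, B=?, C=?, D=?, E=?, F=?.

B's domain is down to {18}, so B = 18. Strike 18 from A.
D must be 14 (only option left).
That leaves E = 29.
That leaves F = 22. Eliminate 22 elsewhere: A, C.
A has just one choice, so A = 1.
C has just one choice, so C = 19.

A=1, B=18, C=19, D=14, E=29, F=22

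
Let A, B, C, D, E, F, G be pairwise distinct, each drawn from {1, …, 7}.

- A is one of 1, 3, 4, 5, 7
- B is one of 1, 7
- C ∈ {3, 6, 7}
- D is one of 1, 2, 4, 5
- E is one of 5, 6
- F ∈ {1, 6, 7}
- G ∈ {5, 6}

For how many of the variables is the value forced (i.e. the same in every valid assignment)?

Among the 7 variables, 2 fits only D (and all 7 values in {1, 2, 3, 4, 5, 6, 7} must be used), so D = 2.
The 6 still-open variables together cover exactly {1, 3, 4, 5, 6, 7} — 6 values for 6 variables — and 4 appears only in A's list, so A = 4.
The 5 still-open variables draw from only 5 values {1, 3, 5, 6, 7}, so each is used; only C can be 3, hence C = 3.
E and G between them cover only {5, 6} — a naked pair. Remove those values from F.
Determined: A=4, C=3, D=2. The other variables each still have more than one consistent value. That makes 3.

3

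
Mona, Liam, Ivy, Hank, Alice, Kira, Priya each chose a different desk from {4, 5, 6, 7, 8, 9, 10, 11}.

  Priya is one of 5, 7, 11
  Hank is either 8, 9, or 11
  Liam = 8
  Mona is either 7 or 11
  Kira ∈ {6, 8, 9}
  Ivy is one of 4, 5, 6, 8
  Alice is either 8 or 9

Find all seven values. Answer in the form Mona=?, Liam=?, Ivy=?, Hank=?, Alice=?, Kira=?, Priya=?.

Mona=7, Liam=8, Ivy=4, Hank=11, Alice=9, Kira=6, Priya=5

Liam has just one choice, so Liam = 8. Eliminate 8 elsewhere: Ivy, Hank, Alice, Kira.
Alice must be 9 (only option left). Eliminate 9 elsewhere: Hank, Kira.
Kira must be 6 (only option left). Strike 6 from Ivy.
Hank has just one choice, so Hank = 11. Eliminate 11 elsewhere: Mona, Priya.
That leaves Mona = 7. So Priya can't be 7.
That leaves Priya = 5. Remove 5 from Ivy.
Ivy's domain is down to {4}, so Ivy = 4.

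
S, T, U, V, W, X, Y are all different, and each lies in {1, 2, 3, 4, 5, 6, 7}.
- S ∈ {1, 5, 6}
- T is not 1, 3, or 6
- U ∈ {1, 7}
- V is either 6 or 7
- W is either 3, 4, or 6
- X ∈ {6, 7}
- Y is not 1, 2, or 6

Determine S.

Among the 7 variables, 2 fits only T (and all 7 values in {1, 2, 3, 4, 5, 6, 7} must be used), so T = 2.
V and X between them cover only {6, 7} — a naked pair. Remove those values from S, U, W, Y.
U's domain is down to {1}, so U = 1. So S can't be 1.
So S = 5.

5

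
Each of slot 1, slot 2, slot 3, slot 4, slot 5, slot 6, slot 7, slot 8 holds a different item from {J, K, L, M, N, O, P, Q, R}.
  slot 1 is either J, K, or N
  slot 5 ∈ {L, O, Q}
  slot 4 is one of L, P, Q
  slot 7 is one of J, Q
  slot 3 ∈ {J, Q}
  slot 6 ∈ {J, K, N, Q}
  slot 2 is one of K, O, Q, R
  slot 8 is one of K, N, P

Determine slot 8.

P

The 8 variables together cover exactly {J, K, L, N, O, P, Q, R} — 8 values for 8 variables — and R appears only in slot 2's list, so slot 2 = R.
The 7 still-open variables draw from only 7 values {J, K, L, N, O, P, Q}, so each is used; only slot 5 can be O, hence slot 5 = O.
The 6 still-open variables together cover exactly {J, K, L, N, P, Q} — 6 values for 6 variables — and L appears only in slot 4's list, so slot 4 = L.
The 5 still-open variables draw from only 5 values {J, K, N, P, Q}, so each is used; only slot 8 can be P, hence slot 8 = P.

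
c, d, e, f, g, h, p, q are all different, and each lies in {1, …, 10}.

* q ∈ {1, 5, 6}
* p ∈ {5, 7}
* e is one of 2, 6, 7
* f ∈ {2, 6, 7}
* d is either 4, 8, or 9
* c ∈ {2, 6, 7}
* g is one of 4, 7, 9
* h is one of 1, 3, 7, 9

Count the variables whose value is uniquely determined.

c, e, f between them cover only {2, 6, 7} — a naked triple. Remove those values from g, h, p, q.
That leaves p = 5. So q can't be 5.
q has just one choice, so q = 1. Strike 1 from h.
Determined: p=5, q=1. The other variables each still have more than one consistent value. That makes 2.

2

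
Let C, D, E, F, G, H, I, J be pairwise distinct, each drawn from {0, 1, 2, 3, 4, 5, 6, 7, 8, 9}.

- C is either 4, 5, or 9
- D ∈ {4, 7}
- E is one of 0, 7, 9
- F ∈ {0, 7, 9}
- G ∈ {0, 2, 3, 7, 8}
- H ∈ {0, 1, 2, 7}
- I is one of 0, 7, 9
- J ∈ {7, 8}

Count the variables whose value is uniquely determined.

3

The 3 variables E, F, I are confined to {0, 7, 9}, which locks those values in; drop them from C, D, G, H, J.
D's domain is down to {4}, so D = 4. Remove 4 from C.
J has just one choice, so J = 8. So G can't be 8.
C has just one choice, so C = 5.
Determined: C=5, D=4, J=8. The other variables each still have more than one consistent value. That makes 3.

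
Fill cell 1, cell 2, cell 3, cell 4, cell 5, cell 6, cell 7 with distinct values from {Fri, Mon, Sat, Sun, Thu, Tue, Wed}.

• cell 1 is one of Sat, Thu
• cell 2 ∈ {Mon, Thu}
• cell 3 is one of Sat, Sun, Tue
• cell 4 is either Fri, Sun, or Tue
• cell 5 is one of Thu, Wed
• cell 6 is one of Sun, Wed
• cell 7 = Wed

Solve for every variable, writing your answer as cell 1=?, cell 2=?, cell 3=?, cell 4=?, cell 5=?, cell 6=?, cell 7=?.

cell 1=Sat, cell 2=Mon, cell 3=Tue, cell 4=Fri, cell 5=Thu, cell 6=Sun, cell 7=Wed

cell 7 has just one choice, so cell 7 = Wed. Strike Wed from cell 5, cell 6.
cell 5 has just one choice, so cell 5 = Thu. Strike Thu from cell 1, cell 2.
cell 6's domain is down to {Sun}, so cell 6 = Sun. Remove Sun from cell 3, cell 4.
cell 1 must be Sat (only option left). Eliminate Sat elsewhere: cell 3.
cell 2 has just one choice, so cell 2 = Mon.
cell 3 has just one choice, so cell 3 = Tue. Remove Tue from cell 4.
cell 4's domain is down to {Fri}, so cell 4 = Fri.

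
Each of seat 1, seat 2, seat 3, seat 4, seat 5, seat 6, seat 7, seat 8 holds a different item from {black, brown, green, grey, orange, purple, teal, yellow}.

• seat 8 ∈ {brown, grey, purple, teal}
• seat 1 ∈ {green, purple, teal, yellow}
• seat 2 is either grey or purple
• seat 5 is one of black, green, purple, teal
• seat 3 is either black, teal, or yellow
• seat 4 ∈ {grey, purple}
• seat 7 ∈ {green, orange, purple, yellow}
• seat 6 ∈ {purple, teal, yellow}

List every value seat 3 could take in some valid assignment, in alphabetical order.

black, teal, yellow

The 8 variables together cover exactly {black, brown, green, grey, orange, purple, teal, yellow} — 8 values for 8 variables — and brown appears only in seat 8's list, so seat 8 = brown.
The 7 still-open variables together cover exactly {black, green, grey, orange, purple, teal, yellow} — 7 values for 7 variables — and orange appears only in seat 7's list, so seat 7 = orange.
The 2 variables seat 2 and seat 4 are confined to {grey, purple}, which locks those values in; drop them from seat 1, seat 5, seat 6.
No further eliminations apply; seat 3 can still be any of black, teal, yellow.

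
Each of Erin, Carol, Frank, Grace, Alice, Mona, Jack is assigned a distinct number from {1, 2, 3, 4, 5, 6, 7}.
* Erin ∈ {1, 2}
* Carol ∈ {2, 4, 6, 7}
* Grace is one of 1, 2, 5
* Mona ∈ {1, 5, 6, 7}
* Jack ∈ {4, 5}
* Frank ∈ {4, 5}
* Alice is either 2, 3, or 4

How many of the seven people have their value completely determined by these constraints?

1

The 7 variables together cover exactly {1, 2, 3, 4, 5, 6, 7} — 7 values for 7 variables — and 3 appears only in Alice's list, so Alice = 3.
Frank and Jack share exactly the 2 values {4, 5}; by pigeonhole those values go to them, so strike 4, 5 from Carol, Grace, Mona.
Erin and Grace share exactly the 2 values {1, 2}; by pigeonhole those values go to them, so strike 1, 2 from Carol, Mona.
Determined: Alice=3. The other people each still have more than one consistent value. That makes 1.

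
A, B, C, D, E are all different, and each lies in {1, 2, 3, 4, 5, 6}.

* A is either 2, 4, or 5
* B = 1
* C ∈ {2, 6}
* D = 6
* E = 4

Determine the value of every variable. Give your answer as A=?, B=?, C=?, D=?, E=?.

B's domain is down to {1}, so B = 1.
D's domain is down to {6}, so D = 6. Remove 6 from C.
That leaves E = 4. Strike 4 from A.
C's domain is down to {2}, so C = 2. So A can't be 2.
That leaves A = 5.

A=5, B=1, C=2, D=6, E=4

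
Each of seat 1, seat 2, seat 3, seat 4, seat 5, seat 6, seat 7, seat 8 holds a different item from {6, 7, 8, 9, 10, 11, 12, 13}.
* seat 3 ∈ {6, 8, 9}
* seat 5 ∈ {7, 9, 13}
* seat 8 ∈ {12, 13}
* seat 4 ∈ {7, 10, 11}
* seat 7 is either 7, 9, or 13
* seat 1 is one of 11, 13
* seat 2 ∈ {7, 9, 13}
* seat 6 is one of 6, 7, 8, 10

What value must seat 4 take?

The 8 variables draw from only 8 values {6, 7, 8, 9, 10, 11, 12, 13}, so each is used; only seat 8 can be 12, hence seat 8 = 12.
seat 2, seat 5, seat 7 share exactly the 3 values {7, 9, 13}; by pigeonhole those values go to them, so strike 7, 9, 13 from seat 1, seat 3, seat 4, seat 6.
seat 1 must be 11 (only option left). Strike 11 from seat 4.
So seat 4 = 10.

10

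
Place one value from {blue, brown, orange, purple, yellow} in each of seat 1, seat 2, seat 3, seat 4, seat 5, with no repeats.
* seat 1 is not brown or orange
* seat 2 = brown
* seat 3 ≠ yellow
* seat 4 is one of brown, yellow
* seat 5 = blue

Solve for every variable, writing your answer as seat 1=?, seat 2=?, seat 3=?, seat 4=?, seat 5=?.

seat 1=purple, seat 2=brown, seat 3=orange, seat 4=yellow, seat 5=blue

seat 2 has just one choice, so seat 2 = brown. Strike brown from seat 3, seat 4.
seat 4 has just one choice, so seat 4 = yellow. So seat 1 can't be yellow.
That leaves seat 5 = blue. So seat 1, seat 3 can't be blue.
seat 1 has just one choice, so seat 1 = purple. Remove purple from seat 3.
That leaves seat 3 = orange.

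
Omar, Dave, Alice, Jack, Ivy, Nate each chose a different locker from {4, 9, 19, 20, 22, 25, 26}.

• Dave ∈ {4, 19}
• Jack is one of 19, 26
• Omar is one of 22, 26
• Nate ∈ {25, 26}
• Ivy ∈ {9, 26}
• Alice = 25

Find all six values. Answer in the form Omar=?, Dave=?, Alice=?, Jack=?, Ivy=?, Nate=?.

Alice must be 25 (only option left). So Nate can't be 25.
That leaves Nate = 26. So Omar, Jack, Ivy can't be 26.
Omar must be 22 (only option left).
Jack must be 19 (only option left). Eliminate 19 elsewhere: Dave.
Ivy must be 9 (only option left).
Dave must be 4 (only option left).

Omar=22, Dave=4, Alice=25, Jack=19, Ivy=9, Nate=26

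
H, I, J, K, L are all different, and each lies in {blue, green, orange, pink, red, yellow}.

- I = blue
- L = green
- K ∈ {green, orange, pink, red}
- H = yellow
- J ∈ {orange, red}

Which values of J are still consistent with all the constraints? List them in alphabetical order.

H must be yellow (only option left).
That leaves I = blue.
L must be green (only option left). Remove green from K.
No further eliminations apply; J can still be any of orange, red.

orange, red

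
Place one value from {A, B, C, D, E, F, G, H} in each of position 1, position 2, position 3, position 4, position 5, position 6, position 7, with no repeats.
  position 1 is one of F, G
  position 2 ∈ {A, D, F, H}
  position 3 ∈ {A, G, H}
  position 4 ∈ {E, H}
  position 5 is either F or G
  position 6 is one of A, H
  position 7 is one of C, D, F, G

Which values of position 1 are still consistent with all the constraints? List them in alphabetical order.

The 7 variables draw from only 7 values {A, C, D, E, F, G, H}, so each is used; only position 7 can be C, hence position 7 = C.
The 6 still-open variables together cover exactly {A, D, E, F, G, H} — 6 values for 6 variables — and D appears only in position 2's list, so position 2 = D.
Among the 5 still-open variables, E fits only position 4 (and all 5 values in {A, E, F, G, H} must be used), so position 4 = E.
position 1 and position 5 share exactly the 2 values {F, G}; by pigeonhole those values go to them, so strike F, G from position 3.
No further eliminations apply; position 1 can still be any of F, G.

F, G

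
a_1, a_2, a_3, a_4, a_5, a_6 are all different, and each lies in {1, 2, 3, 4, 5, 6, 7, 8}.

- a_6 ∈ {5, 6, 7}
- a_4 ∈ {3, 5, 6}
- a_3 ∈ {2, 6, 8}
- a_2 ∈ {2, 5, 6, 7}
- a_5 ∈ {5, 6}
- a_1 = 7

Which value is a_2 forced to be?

a_1 must be 7 (only option left). Strike 7 from a_2, a_6.
The 5 still-open variables draw from only 5 values {2, 3, 5, 6, 8}, so each is used; only a_4 can be 3, hence a_4 = 3.
The 4 still-open variables together cover exactly {2, 5, 6, 8} — 4 values for 4 variables — and 8 appears only in a_3's list, so a_3 = 8.
Among the 3 still-open variables, 2 fits only a_2 (and all 3 values in {2, 5, 6} must be used), so a_2 = 2.

2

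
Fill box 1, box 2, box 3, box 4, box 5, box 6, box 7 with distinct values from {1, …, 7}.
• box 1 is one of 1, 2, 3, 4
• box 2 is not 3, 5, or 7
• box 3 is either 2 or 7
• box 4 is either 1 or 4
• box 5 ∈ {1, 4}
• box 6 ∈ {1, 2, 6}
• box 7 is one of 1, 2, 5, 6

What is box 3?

The 7 variables together cover exactly {1, 2, 3, 4, 5, 6, 7} — 7 values for 7 variables — and 3 appears only in box 1's list, so box 1 = 3.
The 6 still-open variables together cover exactly {1, 2, 4, 5, 6, 7} — 6 values for 6 variables — and 5 appears only in box 7's list, so box 7 = 5.
The 5 still-open variables draw from only 5 values {1, 2, 4, 6, 7}, so each is used; only box 3 can be 7, hence box 3 = 7.

7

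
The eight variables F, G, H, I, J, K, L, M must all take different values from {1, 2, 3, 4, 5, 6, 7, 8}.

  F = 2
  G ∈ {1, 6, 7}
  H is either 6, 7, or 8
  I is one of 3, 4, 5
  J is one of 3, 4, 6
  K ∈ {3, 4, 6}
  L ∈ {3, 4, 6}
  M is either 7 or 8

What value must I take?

5

F has just one choice, so F = 2.
The 7 still-open variables draw from only 7 values {1, 3, 4, 5, 6, 7, 8}, so each is used; only G can be 1, hence G = 1.
The 6 still-open variables together cover exactly {3, 4, 5, 6, 7, 8} — 6 values for 6 variables — and 5 appears only in I's list, so I = 5.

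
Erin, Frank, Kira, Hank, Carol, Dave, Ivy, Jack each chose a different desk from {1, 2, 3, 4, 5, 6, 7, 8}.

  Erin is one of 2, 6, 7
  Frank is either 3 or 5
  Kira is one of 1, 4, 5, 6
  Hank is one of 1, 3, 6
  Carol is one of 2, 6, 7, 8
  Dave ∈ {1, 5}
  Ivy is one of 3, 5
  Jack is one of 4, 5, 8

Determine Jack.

8

The 2 variables Frank and Ivy are confined to {3, 5}, which locks those values in; drop them from Kira, Hank, Dave, Jack.
Dave's domain is down to {1}, so Dave = 1. So Kira, Hank can't be 1.
Hank must be 6 (only option left). Eliminate 6 elsewhere: Erin, Kira, Carol.
That leaves Kira = 4. Remove 4 from Jack.
So Jack = 8.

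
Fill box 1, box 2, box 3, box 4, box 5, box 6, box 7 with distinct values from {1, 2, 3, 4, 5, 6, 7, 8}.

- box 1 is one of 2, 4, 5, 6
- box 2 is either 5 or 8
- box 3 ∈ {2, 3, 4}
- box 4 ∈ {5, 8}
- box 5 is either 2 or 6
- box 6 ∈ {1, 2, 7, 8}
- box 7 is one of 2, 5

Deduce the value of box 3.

3

box 2 and box 4 between them cover only {5, 8} — a naked pair. Remove those values from box 1, box 6, box 7.
box 7 must be 2 (only option left). Remove 2 from box 1, box 3, box 5, box 6.
box 5 must be 6 (only option left). Strike 6 from box 1.
box 1 must be 4 (only option left). So box 3 can't be 4.
So box 3 = 3.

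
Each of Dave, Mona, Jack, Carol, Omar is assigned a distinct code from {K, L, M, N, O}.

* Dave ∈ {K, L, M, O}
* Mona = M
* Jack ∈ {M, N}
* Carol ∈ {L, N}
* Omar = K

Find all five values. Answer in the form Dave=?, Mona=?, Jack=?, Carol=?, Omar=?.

Dave=O, Mona=M, Jack=N, Carol=L, Omar=K

Mona's domain is down to {M}, so Mona = M. Eliminate M elsewhere: Dave, Jack.
Jack has just one choice, so Jack = N. Remove N from Carol.
That leaves Carol = L. Remove L from Dave.
Omar has just one choice, so Omar = K. So Dave can't be K.
Dave has just one choice, so Dave = O.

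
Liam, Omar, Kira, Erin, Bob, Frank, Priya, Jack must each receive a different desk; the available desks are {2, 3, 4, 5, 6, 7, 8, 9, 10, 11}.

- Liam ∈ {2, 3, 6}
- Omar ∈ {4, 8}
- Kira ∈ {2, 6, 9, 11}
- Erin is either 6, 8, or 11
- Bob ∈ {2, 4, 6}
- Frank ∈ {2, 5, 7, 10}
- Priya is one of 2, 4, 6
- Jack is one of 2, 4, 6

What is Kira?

9

Bob, Priya, Jack between them cover only {2, 4, 6} — a naked triple. Remove those values from Liam, Omar, Kira, Erin, Frank.
Liam must be 3 (only option left).
Omar's domain is down to {8}, so Omar = 8. Remove 8 from Erin.
That leaves Erin = 11. Strike 11 from Kira.
So Kira = 9.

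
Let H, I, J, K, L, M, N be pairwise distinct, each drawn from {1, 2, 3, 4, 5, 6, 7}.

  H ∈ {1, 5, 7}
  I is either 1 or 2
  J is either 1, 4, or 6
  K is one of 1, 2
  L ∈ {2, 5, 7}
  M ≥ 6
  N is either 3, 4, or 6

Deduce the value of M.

6

The 7 variables together cover exactly {1, 2, 3, 4, 5, 6, 7} — 7 values for 7 variables — and 3 appears only in N's list, so N = 3.
Among the 6 still-open variables, 4 fits only J (and all 6 values in {1, 2, 4, 5, 6, 7} must be used), so J = 4.
The 5 still-open variables draw from only 5 values {1, 2, 5, 6, 7}, so each is used; only M can be 6, hence M = 6.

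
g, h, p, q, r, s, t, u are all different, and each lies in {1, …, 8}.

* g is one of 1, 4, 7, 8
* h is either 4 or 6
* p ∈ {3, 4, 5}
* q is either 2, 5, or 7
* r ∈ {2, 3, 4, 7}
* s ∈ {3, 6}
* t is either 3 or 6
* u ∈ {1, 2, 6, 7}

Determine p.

The 8 variables together cover exactly {1, 2, 3, 4, 5, 6, 7, 8} — 8 values for 8 variables — and 8 appears only in g's list, so g = 8.
Among the 7 still-open variables, 1 fits only u (and all 7 values in {1, 2, 3, 4, 5, 6, 7} must be used), so u = 1.
s and t between them cover only {3, 6} — a naked pair. Remove those values from h, p, r.
h must be 4 (only option left). Strike 4 from p, r.
So p = 5.

5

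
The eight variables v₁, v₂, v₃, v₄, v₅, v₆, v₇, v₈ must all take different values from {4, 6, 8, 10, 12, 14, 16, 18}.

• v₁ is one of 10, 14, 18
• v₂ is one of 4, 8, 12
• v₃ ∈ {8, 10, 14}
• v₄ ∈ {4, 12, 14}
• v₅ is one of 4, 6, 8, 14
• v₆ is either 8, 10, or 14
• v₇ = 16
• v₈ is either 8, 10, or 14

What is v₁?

18

v₇ has just one choice, so v₇ = 16.
The 7 still-open variables draw from only 7 values {4, 6, 8, 10, 12, 14, 18}, so each is used; only v₅ can be 6, hence v₅ = 6.
Among the 6 still-open variables, 18 fits only v₁ (and all 6 values in {4, 8, 10, 12, 14, 18} must be used), so v₁ = 18.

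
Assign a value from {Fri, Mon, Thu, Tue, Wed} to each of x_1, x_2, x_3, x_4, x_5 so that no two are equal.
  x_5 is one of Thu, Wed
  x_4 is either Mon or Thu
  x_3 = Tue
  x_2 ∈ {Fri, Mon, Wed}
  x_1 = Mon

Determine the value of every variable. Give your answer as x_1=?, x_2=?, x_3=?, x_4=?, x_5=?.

x_1 has just one choice, so x_1 = Mon. So x_2, x_4 can't be Mon.
x_3 has just one choice, so x_3 = Tue.
x_4 must be Thu (only option left). Strike Thu from x_5.
x_5 has just one choice, so x_5 = Wed. Strike Wed from x_2.
x_2 must be Fri (only option left).

x_1=Mon, x_2=Fri, x_3=Tue, x_4=Thu, x_5=Wed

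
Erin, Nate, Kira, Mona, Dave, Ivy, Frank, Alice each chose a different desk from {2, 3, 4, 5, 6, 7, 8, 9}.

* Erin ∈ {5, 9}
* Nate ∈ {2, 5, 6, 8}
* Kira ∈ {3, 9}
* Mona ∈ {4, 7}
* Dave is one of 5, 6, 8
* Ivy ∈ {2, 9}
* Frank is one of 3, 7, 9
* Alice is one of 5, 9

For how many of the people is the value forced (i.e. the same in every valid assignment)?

4

The 8 variables together cover exactly {2, 3, 4, 5, 6, 7, 8, 9} — 8 values for 8 variables — and 4 appears only in Mona's list, so Mona = 4.
The 7 still-open variables draw from only 7 values {2, 3, 5, 6, 7, 8, 9}, so each is used; only Frank can be 7, hence Frank = 7.
The 6 still-open variables together cover exactly {2, 3, 5, 6, 8, 9} — 6 values for 6 variables — and 3 appears only in Kira's list, so Kira = 3.
The 2 variables Erin and Alice are confined to {5, 9}, which locks those values in; drop them from Nate, Dave, Ivy.
Ivy has just one choice, so Ivy = 2. So Nate can't be 2.
Determined: Kira=3, Mona=4, Ivy=2, Frank=7. The other people each still have more than one consistent value. That makes 4.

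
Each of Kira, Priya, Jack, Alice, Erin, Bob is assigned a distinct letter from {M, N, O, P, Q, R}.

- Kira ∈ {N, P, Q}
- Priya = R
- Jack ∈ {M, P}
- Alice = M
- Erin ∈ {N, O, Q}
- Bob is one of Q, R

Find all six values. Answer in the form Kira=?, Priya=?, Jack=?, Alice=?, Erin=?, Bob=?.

Priya must be R (only option left). So Bob can't be R.
Alice's domain is down to {M}, so Alice = M. Eliminate M elsewhere: Jack.
That leaves Bob = Q. Eliminate Q elsewhere: Kira, Erin.
Jack's domain is down to {P}, so Jack = P. Eliminate P elsewhere: Kira.
Kira must be N (only option left). Strike N from Erin.
That leaves Erin = O.

Kira=N, Priya=R, Jack=P, Alice=M, Erin=O, Bob=Q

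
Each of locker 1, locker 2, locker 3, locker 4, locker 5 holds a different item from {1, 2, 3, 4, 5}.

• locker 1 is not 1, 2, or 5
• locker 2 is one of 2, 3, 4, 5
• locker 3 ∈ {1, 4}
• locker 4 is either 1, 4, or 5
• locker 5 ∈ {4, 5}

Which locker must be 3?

The 5 variables together cover exactly {1, 2, 3, 4, 5} — 5 values for 5 variables — and 2 appears only in locker 2's list, so locker 2 = 2.
Among the 4 still-open variables, 3 fits only locker 1 (and all 4 values in {1, 3, 4, 5} must be used), so locker 1 = 3.

locker 1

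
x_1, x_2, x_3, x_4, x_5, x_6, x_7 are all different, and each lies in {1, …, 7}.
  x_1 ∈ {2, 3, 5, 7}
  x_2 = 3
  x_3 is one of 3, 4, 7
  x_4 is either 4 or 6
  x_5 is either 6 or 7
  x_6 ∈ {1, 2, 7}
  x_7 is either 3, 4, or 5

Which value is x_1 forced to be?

x_2's domain is down to {3}, so x_2 = 3. Eliminate 3 elsewhere: x_1, x_3, x_7.
The 6 still-open variables draw from only 6 values {1, 2, 4, 5, 6, 7}, so each is used; only x_6 can be 1, hence x_6 = 1.
Among the 5 still-open variables, 2 fits only x_1 (and all 5 values in {2, 4, 5, 6, 7} must be used), so x_1 = 2.

2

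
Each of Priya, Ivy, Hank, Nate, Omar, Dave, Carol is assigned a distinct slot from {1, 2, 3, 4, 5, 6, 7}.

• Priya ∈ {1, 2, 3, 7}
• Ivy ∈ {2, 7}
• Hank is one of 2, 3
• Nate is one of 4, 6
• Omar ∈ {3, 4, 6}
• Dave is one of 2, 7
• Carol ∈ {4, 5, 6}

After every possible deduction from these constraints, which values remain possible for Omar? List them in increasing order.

4, 6

The 7 variables together cover exactly {1, 2, 3, 4, 5, 6, 7} — 7 values for 7 variables — and 1 appears only in Priya's list, so Priya = 1.
Among the 6 still-open variables, 5 fits only Carol (and all 6 values in {2, 3, 4, 5, 6, 7} must be used), so Carol = 5.
Ivy and Dave between them cover only {2, 7} — a naked pair. Remove those values from Hank.
Hank's domain is down to {3}, so Hank = 3. Eliminate 3 elsewhere: Omar.
No further eliminations apply; Omar can still be any of 4, 6.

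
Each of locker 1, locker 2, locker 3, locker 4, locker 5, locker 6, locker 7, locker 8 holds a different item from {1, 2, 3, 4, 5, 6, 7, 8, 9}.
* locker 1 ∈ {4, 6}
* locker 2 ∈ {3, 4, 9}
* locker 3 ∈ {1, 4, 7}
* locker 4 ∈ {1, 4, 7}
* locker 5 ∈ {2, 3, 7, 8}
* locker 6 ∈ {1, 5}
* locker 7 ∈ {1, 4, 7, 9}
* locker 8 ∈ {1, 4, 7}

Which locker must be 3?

locker 2

locker 3, locker 4, locker 8 share exactly the 3 values {1, 4, 7}; by pigeonhole those values go to them, so strike 1, 4, 7 from locker 1, locker 2, locker 5, locker 6, locker 7.
locker 1 has just one choice, so locker 1 = 6.
locker 6 must be 5 (only option left).
locker 7 must be 9 (only option left). So locker 2 can't be 9.
So 3 goes to locker 2.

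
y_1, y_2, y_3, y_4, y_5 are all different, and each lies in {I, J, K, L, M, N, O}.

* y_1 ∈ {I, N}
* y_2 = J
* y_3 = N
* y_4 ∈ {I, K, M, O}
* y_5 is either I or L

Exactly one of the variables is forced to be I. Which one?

y_2 has just one choice, so y_2 = J.
y_3 must be N (only option left). So y_1 can't be N.
So I goes to y_1.

y_1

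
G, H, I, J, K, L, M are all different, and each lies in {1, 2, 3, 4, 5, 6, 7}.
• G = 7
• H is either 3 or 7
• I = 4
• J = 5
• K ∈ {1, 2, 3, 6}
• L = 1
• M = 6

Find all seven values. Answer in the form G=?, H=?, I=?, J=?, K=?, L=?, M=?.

G has just one choice, so G = 7. So H can't be 7.
H's domain is down to {3}, so H = 3. So K can't be 3.
That leaves I = 4.
J has just one choice, so J = 5.
L's domain is down to {1}, so L = 1. Strike 1 from K.
M has just one choice, so M = 6. Remove 6 from K.
K must be 2 (only option left).

G=7, H=3, I=4, J=5, K=2, L=1, M=6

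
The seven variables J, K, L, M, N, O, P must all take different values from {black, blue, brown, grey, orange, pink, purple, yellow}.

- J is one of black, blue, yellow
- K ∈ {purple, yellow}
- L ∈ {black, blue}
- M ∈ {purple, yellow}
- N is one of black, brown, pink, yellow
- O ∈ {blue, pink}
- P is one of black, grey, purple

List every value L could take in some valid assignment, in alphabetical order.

black, blue

The 7 variables together cover exactly {black, blue, brown, grey, pink, purple, yellow} — 7 values for 7 variables — and brown appears only in N's list, so N = brown.
The 6 still-open variables together cover exactly {black, blue, grey, pink, purple, yellow} — 6 values for 6 variables — and grey appears only in P's list, so P = grey.
Among the 5 still-open variables, pink fits only O (and all 5 values in {black, blue, pink, purple, yellow} must be used), so O = pink.
K and M between them cover only {purple, yellow} — a naked pair. Remove those values from J.
No further eliminations apply; L can still be any of black, blue.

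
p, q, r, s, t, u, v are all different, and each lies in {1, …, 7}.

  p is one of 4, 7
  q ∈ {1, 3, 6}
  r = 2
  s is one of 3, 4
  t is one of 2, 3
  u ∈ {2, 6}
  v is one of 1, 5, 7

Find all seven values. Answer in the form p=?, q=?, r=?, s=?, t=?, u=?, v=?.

r's domain is down to {2}, so r = 2. Eliminate 2 elsewhere: t, u.
t must be 3 (only option left). Strike 3 from q, s.
u's domain is down to {6}, so u = 6. Remove 6 from q.
That leaves q = 1. Strike 1 from v.
s must be 4 (only option left). Remove 4 from p.
p must be 7 (only option left). Strike 7 from v.
v has just one choice, so v = 5.

p=7, q=1, r=2, s=4, t=3, u=6, v=5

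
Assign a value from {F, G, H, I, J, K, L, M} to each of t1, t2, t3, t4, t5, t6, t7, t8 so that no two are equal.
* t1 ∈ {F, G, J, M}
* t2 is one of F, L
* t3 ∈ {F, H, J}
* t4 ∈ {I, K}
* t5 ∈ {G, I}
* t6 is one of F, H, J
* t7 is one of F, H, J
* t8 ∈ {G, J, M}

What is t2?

The 8 variables together cover exactly {F, G, H, I, J, K, L, M} — 8 values for 8 variables — and K appears only in t4's list, so t4 = K.
Among the 7 still-open variables, I fits only t5 (and all 7 values in {F, G, H, I, J, L, M} must be used), so t5 = I.
The 6 still-open variables together cover exactly {F, G, H, J, L, M} — 6 values for 6 variables — and L appears only in t2's list, so t2 = L.

L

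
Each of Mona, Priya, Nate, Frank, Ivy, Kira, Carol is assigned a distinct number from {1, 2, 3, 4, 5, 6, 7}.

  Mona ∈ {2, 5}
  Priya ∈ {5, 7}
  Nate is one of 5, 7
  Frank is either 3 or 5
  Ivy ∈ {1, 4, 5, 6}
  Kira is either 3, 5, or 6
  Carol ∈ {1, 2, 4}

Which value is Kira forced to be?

The 2 variables Priya and Nate are confined to {5, 7}, which locks those values in; drop them from Mona, Frank, Ivy, Kira.
That leaves Mona = 2. Remove 2 from Carol.
Frank has just one choice, so Frank = 3. Strike 3 from Kira.
So Kira = 6.

6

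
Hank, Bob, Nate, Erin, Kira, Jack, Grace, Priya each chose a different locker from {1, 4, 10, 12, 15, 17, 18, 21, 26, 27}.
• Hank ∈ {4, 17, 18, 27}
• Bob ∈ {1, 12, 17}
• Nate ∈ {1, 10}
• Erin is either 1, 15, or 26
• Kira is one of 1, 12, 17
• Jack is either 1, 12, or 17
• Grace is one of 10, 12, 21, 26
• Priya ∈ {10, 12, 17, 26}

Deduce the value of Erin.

15

Bob, Kira, Jack between them cover only {1, 12, 17} — a naked triple. Remove those values from Hank, Nate, Erin, Grace, Priya.
Nate has just one choice, so Nate = 10. Eliminate 10 elsewhere: Grace, Priya.
Priya has just one choice, so Priya = 26. So Erin, Grace can't be 26.
So Erin = 15.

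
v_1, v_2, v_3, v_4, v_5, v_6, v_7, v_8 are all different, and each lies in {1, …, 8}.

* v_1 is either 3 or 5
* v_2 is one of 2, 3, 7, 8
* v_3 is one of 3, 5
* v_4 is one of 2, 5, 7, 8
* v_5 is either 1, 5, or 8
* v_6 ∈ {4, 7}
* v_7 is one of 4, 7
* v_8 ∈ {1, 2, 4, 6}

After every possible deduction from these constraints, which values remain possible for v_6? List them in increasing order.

Among the 8 variables, 6 fits only v_8 (and all 8 values in {1, 2, 3, 4, 5, 6, 7, 8} must be used), so v_8 = 6.
The 7 still-open variables draw from only 7 values {1, 2, 3, 4, 5, 7, 8}, so each is used; only v_5 can be 1, hence v_5 = 1.
v_1 and v_3 share exactly the 2 values {3, 5}; by pigeonhole those values go to them, so strike 3, 5 from v_2, v_4.
v_6 and v_7 between them cover only {4, 7} — a naked pair. Remove those values from v_2, v_4.
No further eliminations apply; v_6 can still be any of 4, 7.

4, 7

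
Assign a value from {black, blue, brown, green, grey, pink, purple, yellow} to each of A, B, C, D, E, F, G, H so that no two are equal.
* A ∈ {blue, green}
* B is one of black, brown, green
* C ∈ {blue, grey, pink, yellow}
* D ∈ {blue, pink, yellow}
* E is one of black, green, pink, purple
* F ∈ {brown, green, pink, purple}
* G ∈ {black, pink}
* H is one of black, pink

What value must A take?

Among the 8 variables, grey fits only C (and all 8 values in {black, blue, brown, green, grey, pink, purple, yellow} must be used), so C = grey.
Among the 7 still-open variables, yellow fits only D (and all 7 values in {black, blue, brown, green, pink, purple, yellow} must be used), so D = yellow.
The 6 still-open variables draw from only 6 values {black, blue, brown, green, pink, purple}, so each is used; only A can be blue, hence A = blue.

blue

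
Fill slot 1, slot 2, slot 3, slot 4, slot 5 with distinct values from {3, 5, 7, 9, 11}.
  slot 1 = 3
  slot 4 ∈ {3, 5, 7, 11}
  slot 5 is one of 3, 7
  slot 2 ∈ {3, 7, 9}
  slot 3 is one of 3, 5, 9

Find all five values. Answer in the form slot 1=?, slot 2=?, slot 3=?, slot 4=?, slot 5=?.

slot 1=3, slot 2=9, slot 3=5, slot 4=11, slot 5=7

slot 1's domain is down to {3}, so slot 1 = 3. So slot 2, slot 3, slot 4, slot 5 can't be 3.
slot 5 has just one choice, so slot 5 = 7. Eliminate 7 elsewhere: slot 2, slot 4.
slot 2's domain is down to {9}, so slot 2 = 9. So slot 3 can't be 9.
slot 3 must be 5 (only option left). Strike 5 from slot 4.
That leaves slot 4 = 11.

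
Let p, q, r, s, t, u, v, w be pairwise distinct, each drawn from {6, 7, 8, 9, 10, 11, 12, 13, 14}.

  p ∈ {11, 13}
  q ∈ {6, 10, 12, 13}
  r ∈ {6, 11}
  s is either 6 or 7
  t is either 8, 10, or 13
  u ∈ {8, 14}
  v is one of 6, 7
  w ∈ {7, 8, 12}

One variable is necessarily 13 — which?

The 8 variables draw from only 8 values {6, 7, 8, 10, 11, 12, 13, 14}, so each is used; only u can be 14, hence u = 14.
The 2 variables s and v are confined to {6, 7}, which locks those values in; drop them from q, r, w.
That leaves r = 11. Eliminate 11 elsewhere: p.
So 13 goes to p.

p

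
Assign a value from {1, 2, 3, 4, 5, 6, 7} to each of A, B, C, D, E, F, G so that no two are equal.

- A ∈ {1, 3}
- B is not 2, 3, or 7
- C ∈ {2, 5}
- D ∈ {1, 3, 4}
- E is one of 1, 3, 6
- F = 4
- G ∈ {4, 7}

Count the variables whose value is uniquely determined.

F must be 4 (only option left). Remove 4 from B, D, G.
That leaves G = 7.
Among the 5 still-open variables, 2 fits only C (and all 5 values in {1, 2, 3, 5, 6} must be used), so C = 2.
The 4 still-open variables draw from only 4 values {1, 3, 5, 6}, so each is used; only B can be 5, hence B = 5.
The 3 still-open variables draw from only 3 values {1, 3, 6}, so each is used; only E can be 6, hence E = 6.
Determined: B=5, C=2, E=6, F=4, G=7. The other variables each still have more than one consistent value. That makes 5.

5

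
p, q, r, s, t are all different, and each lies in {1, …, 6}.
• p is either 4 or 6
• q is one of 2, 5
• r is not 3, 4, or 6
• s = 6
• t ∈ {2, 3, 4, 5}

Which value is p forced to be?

4

s must be 6 (only option left). Eliminate 6 elsewhere: p.
So p = 4.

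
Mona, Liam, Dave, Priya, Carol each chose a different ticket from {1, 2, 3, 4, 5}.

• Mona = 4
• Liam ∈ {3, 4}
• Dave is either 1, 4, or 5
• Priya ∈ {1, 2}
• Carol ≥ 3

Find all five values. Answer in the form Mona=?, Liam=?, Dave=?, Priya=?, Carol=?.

Mona has just one choice, so Mona = 4. Strike 4 from Liam, Dave, Carol.
That leaves Liam = 3. Remove 3 from Carol.
That leaves Carol = 5. Eliminate 5 elsewhere: Dave.
Dave must be 1 (only option left). So Priya can't be 1.
Priya must be 2 (only option left).

Mona=4, Liam=3, Dave=1, Priya=2, Carol=5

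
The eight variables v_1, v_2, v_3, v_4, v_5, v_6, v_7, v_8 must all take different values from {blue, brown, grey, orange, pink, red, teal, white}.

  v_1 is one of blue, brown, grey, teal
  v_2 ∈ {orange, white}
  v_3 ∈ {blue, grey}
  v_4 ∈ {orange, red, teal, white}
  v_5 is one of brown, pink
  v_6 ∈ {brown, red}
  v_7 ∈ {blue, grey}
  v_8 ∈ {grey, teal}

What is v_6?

Among the 8 variables, pink fits only v_5 (and all 8 values in {blue, brown, grey, orange, pink, red, teal, white} must be used), so v_5 = pink.
v_3 and v_7 share exactly the 2 values {blue, grey}; by pigeonhole those values go to them, so strike blue, grey from v_1, v_8.
v_8's domain is down to {teal}, so v_8 = teal. Remove teal from v_1, v_4.
v_1 must be brown (only option left). So v_6 can't be brown.
So v_6 = red.

red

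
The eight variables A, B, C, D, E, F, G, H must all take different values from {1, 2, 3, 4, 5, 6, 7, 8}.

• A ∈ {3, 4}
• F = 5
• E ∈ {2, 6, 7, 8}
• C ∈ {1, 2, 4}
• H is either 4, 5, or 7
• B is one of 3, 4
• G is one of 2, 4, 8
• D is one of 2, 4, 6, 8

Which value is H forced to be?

F must be 5 (only option left). Eliminate 5 elsewhere: H.
The 7 still-open variables together cover exactly {1, 2, 3, 4, 6, 7, 8} — 7 values for 7 variables — and 1 appears only in C's list, so C = 1.
A and B between them cover only {3, 4} — a naked pair. Remove those values from D, G, H.
So H = 7.

7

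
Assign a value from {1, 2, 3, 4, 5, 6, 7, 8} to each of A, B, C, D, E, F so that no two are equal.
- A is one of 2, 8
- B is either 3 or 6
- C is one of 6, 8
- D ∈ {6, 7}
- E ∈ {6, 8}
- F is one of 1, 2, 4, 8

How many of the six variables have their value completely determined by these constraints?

C and E share exactly the 2 values {6, 8}; by pigeonhole those values go to them, so strike 6, 8 from A, B, D, F.
A's domain is down to {2}, so A = 2. Remove 2 from F.
B's domain is down to {3}, so B = 3.
D has just one choice, so D = 7.
Determined: A=2, B=3, D=7. The other variables each still have more than one consistent value. That makes 3.

3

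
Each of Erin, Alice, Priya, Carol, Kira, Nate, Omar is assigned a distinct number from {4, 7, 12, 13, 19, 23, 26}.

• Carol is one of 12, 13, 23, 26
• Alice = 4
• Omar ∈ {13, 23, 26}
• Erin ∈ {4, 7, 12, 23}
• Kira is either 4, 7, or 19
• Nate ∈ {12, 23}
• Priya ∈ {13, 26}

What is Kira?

19

Alice must be 4 (only option left). Remove 4 from Erin, Kira.
The 6 still-open variables draw from only 6 values {7, 12, 13, 19, 23, 26}, so each is used; only Kira can be 19, hence Kira = 19.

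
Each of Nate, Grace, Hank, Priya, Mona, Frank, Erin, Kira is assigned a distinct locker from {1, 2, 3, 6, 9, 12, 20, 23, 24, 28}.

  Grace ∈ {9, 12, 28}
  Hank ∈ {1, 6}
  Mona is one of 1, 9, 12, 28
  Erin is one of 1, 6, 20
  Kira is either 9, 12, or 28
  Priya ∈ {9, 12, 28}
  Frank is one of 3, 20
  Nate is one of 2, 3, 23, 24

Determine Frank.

Grace, Priya, Kira between them cover only {9, 12, 28} — a naked triple. Remove those values from Mona.
Mona has just one choice, so Mona = 1. Eliminate 1 elsewhere: Hank, Erin.
That leaves Hank = 6. So Erin can't be 6.
Erin's domain is down to {20}, so Erin = 20. Strike 20 from Frank.
So Frank = 3.

3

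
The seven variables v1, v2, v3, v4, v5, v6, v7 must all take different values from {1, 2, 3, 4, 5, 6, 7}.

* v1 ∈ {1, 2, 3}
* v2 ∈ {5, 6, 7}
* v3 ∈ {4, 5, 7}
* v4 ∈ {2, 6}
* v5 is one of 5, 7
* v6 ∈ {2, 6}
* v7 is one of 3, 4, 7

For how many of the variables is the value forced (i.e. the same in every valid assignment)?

3

The 7 variables together cover exactly {1, 2, 3, 4, 5, 6, 7} — 7 values for 7 variables — and 1 appears only in v1's list, so v1 = 1.
Among the 6 still-open variables, 3 fits only v7 (and all 6 values in {2, 3, 4, 5, 6, 7} must be used), so v7 = 3.
Among the 5 still-open variables, 4 fits only v3 (and all 5 values in {2, 4, 5, 6, 7} must be used), so v3 = 4.
v4 and v6 between them cover only {2, 6} — a naked pair. Remove those values from v2.
Determined: v1=1, v3=4, v7=3. The other variables each still have more than one consistent value. That makes 3.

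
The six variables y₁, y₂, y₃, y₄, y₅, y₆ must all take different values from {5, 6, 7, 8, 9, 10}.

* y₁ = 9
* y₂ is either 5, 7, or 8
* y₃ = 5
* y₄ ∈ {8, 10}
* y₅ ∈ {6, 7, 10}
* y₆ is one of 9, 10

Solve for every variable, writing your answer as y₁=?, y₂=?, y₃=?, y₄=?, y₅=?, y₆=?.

y₁'s domain is down to {9}, so y₁ = 9. Remove 9 from y₆.
y₃'s domain is down to {5}, so y₃ = 5. Eliminate 5 elsewhere: y₂.
y₆'s domain is down to {10}, so y₆ = 10. So y₄, y₅ can't be 10.
y₄'s domain is down to {8}, so y₄ = 8. Remove 8 from y₂.
y₂ has just one choice, so y₂ = 7. Remove 7 from y₅.
y₅ must be 6 (only option left).

y₁=9, y₂=7, y₃=5, y₄=8, y₅=6, y₆=10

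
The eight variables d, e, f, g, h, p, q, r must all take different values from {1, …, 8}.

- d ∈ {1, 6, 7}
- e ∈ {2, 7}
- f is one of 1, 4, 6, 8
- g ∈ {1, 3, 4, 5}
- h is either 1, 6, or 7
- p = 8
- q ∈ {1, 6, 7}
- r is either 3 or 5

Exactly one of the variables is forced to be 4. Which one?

f

p must be 8 (only option left). Eliminate 8 elsewhere: f.
The 7 still-open variables draw from only 7 values {1, 2, 3, 4, 5, 6, 7}, so each is used; only e can be 2, hence e = 2.
The 3 variables d, h, q are confined to {1, 6, 7}, which locks those values in; drop them from f, g.
So 4 goes to f.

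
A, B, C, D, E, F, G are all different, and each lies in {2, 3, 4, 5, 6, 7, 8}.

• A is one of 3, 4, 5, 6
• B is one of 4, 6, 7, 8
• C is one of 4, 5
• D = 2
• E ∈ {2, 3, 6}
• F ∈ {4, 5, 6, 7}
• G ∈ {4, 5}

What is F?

D has just one choice, so D = 2. Remove 2 from E.
Among the 6 still-open variables, 8 fits only B (and all 6 values in {3, 4, 5, 6, 7, 8} must be used), so B = 8.
The 5 still-open variables draw from only 5 values {3, 4, 5, 6, 7}, so each is used; only F can be 7, hence F = 7.

7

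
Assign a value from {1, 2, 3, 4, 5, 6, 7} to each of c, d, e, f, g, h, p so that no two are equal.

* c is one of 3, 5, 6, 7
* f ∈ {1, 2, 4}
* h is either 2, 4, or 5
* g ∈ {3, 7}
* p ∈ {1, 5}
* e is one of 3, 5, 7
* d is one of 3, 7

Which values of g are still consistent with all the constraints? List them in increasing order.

3, 7

Among the 7 variables, 6 fits only c (and all 7 values in {1, 2, 3, 4, 5, 6, 7} must be used), so c = 6.
d and g between them cover only {3, 7} — a naked pair. Remove those values from e.
e's domain is down to {5}, so e = 5. Eliminate 5 elsewhere: h, p.
p's domain is down to {1}, so p = 1. Strike 1 from f.
No further eliminations apply; g can still be any of 3, 7.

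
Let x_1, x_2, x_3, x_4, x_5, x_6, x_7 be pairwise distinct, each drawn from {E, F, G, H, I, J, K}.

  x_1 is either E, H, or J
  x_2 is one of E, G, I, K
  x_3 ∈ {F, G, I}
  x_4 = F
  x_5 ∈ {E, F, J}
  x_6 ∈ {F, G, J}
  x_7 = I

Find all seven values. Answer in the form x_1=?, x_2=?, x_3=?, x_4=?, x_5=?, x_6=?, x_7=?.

x_1=H, x_2=K, x_3=G, x_4=F, x_5=E, x_6=J, x_7=I

x_4's domain is down to {F}, so x_4 = F. So x_3, x_5, x_6 can't be F.
x_7's domain is down to {I}, so x_7 = I. Eliminate I elsewhere: x_2, x_3.
x_3 has just one choice, so x_3 = G. So x_2, x_6 can't be G.
x_6 must be J (only option left). Remove J from x_1, x_5.
x_5 has just one choice, so x_5 = E. Strike E from x_1, x_2.
x_1 must be H (only option left).
That leaves x_2 = K.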